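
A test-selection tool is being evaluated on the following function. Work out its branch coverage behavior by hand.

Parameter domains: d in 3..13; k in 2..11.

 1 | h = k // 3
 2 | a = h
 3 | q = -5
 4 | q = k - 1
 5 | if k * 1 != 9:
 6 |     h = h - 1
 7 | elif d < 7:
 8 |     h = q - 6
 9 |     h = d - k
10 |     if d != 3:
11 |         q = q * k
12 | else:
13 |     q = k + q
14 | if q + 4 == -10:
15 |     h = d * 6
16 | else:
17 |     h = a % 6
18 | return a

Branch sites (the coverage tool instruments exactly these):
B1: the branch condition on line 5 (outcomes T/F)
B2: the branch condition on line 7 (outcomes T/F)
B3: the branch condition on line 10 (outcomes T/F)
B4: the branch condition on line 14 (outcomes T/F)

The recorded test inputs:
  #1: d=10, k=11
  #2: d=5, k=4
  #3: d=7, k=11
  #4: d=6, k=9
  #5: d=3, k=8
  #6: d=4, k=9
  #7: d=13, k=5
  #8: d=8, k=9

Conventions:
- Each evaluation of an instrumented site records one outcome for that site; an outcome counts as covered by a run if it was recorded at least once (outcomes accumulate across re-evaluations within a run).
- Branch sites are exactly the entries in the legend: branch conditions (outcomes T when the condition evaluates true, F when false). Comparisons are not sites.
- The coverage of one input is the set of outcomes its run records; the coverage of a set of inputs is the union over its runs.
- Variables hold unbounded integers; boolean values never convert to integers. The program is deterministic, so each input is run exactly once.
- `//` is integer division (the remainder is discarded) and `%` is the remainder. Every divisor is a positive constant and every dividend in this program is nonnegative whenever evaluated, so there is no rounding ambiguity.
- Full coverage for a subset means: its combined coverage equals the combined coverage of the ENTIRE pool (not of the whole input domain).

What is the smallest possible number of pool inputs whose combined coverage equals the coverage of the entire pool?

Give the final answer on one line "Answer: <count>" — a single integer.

input #1 (d=10, k=11): events B1->T, B4->F; covers B1=T, B4=F
input #2 (d=5, k=4): events B1->T, B4->F; covers B1=T, B4=F
input #3 (d=7, k=11): events B1->T, B4->F; covers B1=T, B4=F
input #4 (d=6, k=9): events B1->F, B2->T, B3->T, B4->F; covers B1=F, B2=T, B3=T, B4=F
input #5 (d=3, k=8): events B1->T, B4->F; covers B1=T, B4=F
input #6 (d=4, k=9): events B1->F, B2->T, B3->T, B4->F; covers B1=F, B2=T, B3=T, B4=F
input #7 (d=13, k=5): events B1->T, B4->F; covers B1=T, B4=F
input #8 (d=8, k=9): events B1->F, B2->F, B4->F; covers B1=F, B2=F, B4=F
pool-wide coverage (6 outcomes): B1=T, B1=F, B2=T, B2=F, B3=T, B4=F
no size-1 subset reaches all 6 outcomes (best union: 4/6)
no size-2 subset reaches all 6 outcomes (best union: 5/6)
at size 3, {1, 4, 8} reaches all 6 outcomes; every lexicographically earlier size-3 subset fails

Answer: 3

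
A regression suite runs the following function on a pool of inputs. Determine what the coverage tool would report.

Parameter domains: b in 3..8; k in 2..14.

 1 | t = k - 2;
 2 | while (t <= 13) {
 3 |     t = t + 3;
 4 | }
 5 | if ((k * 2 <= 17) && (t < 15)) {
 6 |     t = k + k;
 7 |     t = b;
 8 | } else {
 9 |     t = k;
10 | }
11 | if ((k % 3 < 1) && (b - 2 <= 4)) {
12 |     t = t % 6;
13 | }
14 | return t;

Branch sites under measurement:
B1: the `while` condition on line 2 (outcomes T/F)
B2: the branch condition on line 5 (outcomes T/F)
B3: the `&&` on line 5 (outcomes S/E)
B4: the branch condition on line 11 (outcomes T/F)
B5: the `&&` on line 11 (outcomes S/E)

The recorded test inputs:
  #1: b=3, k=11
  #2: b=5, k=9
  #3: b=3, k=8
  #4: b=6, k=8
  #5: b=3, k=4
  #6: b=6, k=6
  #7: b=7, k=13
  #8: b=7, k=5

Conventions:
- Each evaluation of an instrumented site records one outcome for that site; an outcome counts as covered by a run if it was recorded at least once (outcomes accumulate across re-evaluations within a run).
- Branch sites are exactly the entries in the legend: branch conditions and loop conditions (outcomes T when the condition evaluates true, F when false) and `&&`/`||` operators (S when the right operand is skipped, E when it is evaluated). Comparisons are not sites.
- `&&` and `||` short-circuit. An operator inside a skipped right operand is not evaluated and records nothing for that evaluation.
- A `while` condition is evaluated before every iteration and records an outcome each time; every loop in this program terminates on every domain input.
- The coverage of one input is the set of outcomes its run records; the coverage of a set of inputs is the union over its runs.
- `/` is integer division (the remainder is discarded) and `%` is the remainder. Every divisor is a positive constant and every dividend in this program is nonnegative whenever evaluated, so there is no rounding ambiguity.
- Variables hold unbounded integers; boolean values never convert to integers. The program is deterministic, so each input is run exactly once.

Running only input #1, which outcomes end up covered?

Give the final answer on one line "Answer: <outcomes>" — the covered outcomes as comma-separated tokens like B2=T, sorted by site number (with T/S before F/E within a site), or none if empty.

Simulating input #1 (b=3, k=11) step by step:
  B1->T, B1->T, B1->F, B3->S, B2->F, B5->S, B4->F
distinct outcomes covered: B1=T, B1=F, B2=F, B3=S, B4=F, B5=S

Answer: B1=T, B1=F, B2=F, B3=S, B4=F, B5=S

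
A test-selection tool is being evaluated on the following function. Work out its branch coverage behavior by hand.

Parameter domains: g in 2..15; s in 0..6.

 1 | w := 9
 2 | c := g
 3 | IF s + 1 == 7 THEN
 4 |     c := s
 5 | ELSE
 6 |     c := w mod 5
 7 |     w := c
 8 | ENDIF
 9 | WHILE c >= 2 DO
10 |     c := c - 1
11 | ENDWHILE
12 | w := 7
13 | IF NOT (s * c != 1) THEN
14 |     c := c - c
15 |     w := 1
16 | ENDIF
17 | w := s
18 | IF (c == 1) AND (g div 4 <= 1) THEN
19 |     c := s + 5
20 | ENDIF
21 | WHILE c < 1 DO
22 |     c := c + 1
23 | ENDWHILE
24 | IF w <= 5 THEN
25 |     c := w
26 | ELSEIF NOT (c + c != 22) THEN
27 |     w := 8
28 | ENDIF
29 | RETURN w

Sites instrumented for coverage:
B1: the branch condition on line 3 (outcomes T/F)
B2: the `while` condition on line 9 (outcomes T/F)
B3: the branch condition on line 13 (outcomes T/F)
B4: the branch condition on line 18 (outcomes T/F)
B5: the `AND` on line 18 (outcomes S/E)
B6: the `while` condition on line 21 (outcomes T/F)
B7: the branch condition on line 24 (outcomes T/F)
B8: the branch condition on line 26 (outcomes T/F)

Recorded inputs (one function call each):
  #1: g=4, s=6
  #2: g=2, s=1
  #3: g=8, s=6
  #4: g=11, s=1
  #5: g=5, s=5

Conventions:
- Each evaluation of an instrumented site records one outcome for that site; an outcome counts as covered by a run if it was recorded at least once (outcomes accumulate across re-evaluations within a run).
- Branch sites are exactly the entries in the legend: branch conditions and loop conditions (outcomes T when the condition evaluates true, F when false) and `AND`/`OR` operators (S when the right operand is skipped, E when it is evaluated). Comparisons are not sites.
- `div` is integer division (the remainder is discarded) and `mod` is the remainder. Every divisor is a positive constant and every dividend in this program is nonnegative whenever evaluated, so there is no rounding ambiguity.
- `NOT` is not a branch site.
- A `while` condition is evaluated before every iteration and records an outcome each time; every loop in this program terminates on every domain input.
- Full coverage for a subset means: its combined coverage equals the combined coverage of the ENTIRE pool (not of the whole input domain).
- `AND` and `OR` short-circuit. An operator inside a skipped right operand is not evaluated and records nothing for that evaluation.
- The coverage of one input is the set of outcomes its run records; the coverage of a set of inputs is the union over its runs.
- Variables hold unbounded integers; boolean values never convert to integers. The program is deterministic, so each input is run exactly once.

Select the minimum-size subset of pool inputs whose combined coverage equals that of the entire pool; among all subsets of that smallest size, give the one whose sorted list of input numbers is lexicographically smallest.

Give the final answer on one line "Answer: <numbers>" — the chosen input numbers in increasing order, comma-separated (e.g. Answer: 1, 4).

#1 (g=4, s=6) -> B1->T, B2->T, B2->T, B2->T, B2->T, B2->T, B2->F, B3->F, B5->E, B4->T, B6->F, B7->F, B8->T; covered: B1=T, B2=T, B2=F, B3=F, B4=T, B5=E, B6=F, B7=F, B8=T
#2 (g=2, s=1) -> B1->F, B2->T, B2->T, B2->T, B2->F, B3->T, B5->S, B4->F, B6->T, B6->F, B7->T; covered: B1=F, B2=T, B2=F, B3=T, B4=F, B5=S, B6=T, B6=F, B7=T
#3 (g=8, s=6) -> B1->T, B2->T, B2->T, B2->T, B2->T, B2->T, B2->F, B3->F, B5->E, B4->F, B6->F, B7->F, B8->F; covered: B1=T, B2=T, B2=F, B3=F, B4=F, B5=E, B6=F, B7=F, B8=F
#4 (g=11, s=1) -> B1->F, B2->T, B2->T, B2->T, B2->F, B3->T, B5->S, B4->F, B6->T, B6->F, B7->T; covered: B1=F, B2=T, B2=F, B3=T, B4=F, B5=S, B6=T, B6=F, B7=T
#5 (g=5, s=5) -> B1->F, B2->T, B2->T, B2->T, B2->F, B3->F, B5->E, B4->T, B6->F, B7->T; covered: B1=F, B2=T, B2=F, B3=F, B4=T, B5=E, B6=F, B7=T
pool-wide coverage (16 outcomes): B1=T, B1=F, B2=T, B2=F, B3=T, B3=F, B4=T, B4=F, B5=S, B5=E, B6=T, B6=F, B7=T, B7=F, B8=T, B8=F
size 1 is not enough: best union over all size-1 subsets is 9/16
size 2 is not enough: best union over all size-2 subsets is 15/16
inputs {1, 2, 3} (size 3) cover everything; no size-3 subset with a lexicographically smaller index list covers all 16

Answer: 1, 2, 3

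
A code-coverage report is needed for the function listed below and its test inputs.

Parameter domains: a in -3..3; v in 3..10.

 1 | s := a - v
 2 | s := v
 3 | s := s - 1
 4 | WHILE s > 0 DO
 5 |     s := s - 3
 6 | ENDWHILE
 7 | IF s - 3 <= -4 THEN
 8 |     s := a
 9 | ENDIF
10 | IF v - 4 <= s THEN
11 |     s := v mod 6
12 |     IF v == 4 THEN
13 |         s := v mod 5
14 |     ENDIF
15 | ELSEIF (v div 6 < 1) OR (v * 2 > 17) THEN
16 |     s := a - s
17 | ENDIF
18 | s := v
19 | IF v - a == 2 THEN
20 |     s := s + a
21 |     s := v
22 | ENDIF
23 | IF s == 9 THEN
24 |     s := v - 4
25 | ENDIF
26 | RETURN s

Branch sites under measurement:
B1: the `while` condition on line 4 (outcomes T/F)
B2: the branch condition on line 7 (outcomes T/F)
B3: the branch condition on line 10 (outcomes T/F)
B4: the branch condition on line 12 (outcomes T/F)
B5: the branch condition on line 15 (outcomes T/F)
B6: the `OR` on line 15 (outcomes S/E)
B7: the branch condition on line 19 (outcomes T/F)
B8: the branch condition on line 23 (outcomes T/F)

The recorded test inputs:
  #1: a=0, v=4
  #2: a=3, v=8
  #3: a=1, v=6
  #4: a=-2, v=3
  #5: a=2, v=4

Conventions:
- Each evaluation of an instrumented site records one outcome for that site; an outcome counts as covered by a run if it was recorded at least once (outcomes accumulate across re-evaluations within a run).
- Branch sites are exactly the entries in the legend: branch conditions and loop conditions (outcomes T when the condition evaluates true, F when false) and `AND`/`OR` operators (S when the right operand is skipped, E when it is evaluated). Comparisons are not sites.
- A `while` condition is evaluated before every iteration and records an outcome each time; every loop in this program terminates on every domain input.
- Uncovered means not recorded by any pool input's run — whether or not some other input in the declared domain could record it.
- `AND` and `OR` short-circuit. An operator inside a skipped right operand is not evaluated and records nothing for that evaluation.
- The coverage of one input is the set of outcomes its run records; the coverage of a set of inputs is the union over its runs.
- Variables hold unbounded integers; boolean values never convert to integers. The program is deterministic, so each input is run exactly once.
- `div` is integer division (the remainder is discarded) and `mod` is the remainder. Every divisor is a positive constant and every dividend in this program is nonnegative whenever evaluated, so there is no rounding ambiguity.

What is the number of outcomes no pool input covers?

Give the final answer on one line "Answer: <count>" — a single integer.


test 1 (a=0, v=4) hits B1=T, B1=F, B2=F, B3=T, B4=T, B7=F, B8=F
test 2 (a=3, v=8) hits B1=T, B1=F, B2=T, B3=F, B5=F, B6=E, B7=F, B8=F
test 3 (a=1, v=6) hits B1=T, B1=F, B2=T, B3=F, B5=F, B6=E, B7=F, B8=F
test 4 (a=-2, v=3) hits B1=T, B1=F, B2=T, B3=F, B5=T, B6=S, B7=F, B8=F
test 5 (a=2, v=4) hits B1=T, B1=F, B2=F, B3=T, B4=T, B7=T, B8=F
union over the pool: B1=T, B1=F, B2=T, B2=F, B3=T, B3=F, B4=T, B5=T, B5=F, B6=S, B6=E, B7=T, B7=F, B8=F
uncovered (2 of 16): B4=F, B8=T
Answer: 2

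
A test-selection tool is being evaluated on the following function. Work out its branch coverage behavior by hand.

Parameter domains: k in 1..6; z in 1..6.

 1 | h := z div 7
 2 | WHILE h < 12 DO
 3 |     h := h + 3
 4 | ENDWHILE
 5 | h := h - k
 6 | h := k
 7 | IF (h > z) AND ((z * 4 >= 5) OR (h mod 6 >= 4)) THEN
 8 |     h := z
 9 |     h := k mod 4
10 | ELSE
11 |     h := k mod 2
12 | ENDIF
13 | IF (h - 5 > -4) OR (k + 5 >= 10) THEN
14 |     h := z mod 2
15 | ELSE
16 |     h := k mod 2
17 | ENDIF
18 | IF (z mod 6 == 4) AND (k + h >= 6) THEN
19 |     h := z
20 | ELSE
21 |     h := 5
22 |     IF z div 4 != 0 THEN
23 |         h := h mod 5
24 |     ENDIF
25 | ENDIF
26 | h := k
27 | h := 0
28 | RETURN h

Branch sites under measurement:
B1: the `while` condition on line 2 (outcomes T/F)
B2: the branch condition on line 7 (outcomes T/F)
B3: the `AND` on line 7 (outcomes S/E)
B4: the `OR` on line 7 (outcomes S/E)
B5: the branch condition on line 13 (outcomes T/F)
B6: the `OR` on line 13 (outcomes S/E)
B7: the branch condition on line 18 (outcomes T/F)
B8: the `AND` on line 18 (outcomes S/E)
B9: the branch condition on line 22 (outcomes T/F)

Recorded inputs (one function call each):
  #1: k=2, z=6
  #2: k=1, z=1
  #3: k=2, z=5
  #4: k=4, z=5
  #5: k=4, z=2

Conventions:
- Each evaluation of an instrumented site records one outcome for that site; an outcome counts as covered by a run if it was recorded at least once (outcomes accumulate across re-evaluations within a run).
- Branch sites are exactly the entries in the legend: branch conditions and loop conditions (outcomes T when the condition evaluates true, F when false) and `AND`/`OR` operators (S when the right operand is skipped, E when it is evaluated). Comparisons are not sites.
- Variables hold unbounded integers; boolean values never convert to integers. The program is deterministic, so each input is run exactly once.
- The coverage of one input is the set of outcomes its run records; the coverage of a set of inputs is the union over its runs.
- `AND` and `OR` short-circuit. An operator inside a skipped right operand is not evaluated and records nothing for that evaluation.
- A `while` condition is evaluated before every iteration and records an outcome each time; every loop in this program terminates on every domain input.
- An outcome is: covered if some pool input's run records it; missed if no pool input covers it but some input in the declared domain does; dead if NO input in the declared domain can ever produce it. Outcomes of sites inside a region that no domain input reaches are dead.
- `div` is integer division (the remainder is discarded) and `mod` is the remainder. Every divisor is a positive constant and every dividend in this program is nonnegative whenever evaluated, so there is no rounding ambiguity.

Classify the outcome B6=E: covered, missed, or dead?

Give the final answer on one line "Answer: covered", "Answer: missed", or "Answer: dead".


B6=E is recorded by pool input(s) 1, 2, 3, 4, 5 -> covered
Answer: covered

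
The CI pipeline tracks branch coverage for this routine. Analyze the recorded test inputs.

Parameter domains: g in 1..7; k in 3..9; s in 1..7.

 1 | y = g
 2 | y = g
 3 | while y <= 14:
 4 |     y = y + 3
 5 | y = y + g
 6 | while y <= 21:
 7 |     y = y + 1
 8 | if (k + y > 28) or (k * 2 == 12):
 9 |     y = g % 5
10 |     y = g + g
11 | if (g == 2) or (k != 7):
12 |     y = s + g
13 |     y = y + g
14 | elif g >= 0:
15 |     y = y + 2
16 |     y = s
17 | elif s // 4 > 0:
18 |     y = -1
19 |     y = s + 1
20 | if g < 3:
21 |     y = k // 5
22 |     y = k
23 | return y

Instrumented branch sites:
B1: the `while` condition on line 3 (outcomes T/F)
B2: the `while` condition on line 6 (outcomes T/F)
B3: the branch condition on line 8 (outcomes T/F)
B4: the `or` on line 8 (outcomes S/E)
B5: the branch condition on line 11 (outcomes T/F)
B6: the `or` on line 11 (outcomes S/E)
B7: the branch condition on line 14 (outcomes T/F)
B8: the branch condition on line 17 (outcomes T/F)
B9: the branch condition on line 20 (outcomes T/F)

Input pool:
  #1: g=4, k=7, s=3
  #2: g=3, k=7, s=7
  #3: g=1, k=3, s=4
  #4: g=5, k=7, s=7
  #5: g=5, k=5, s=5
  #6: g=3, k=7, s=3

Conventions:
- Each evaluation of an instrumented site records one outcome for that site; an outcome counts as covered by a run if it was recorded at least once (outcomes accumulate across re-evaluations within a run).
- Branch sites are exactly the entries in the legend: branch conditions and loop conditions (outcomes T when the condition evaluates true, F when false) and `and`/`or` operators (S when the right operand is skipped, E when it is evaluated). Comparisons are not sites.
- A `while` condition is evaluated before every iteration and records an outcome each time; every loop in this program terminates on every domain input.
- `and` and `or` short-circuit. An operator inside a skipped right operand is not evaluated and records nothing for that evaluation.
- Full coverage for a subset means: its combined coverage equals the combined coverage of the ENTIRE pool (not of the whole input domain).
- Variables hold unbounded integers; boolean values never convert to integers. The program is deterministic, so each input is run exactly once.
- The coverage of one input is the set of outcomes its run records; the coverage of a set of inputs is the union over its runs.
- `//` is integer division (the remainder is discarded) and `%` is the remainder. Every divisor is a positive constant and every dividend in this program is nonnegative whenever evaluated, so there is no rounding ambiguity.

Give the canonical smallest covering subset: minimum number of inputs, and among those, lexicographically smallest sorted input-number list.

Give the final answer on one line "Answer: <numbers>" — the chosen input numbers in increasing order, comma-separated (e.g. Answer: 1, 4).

input #1 (g=4, k=7, s=3): events B1->T, B1->T, B1->T, B1->T, B1->F, B2->T, B2->T, B2->F, B4->S, B3->T, B6->E, B5->F, B7->T, B9->F; covers B1=T, B1=F, B2=T, B2=F, B3=T, B4=S, B5=F, B6=E, B7=T, B9=F
input #2 (g=3, k=7, s=7): events B1->T, B1->T, B1->T, B1->T, B1->F, B2->T, B2->T, B2->T, B2->T, B2->F, B4->S, B3->T, B6->E, B5->F, ...; covers B1=T, B1=F, B2=T, B2=F, B3=T, B4=S, B5=F, B6=E, B7=T, B9=F
input #3 (g=1, k=3, s=4): events B1->T, B1->T, B1->T, B1->T, B1->T, B1->F, B2->T, B2->T, B2->T, B2->T, B2->T, B2->F, B4->E, B3->F, ...; covers B1=T, B1=F, B2=T, B2=F, B3=F, B4=E, B5=T, B6=E, B9=T
input #4 (g=5, k=7, s=7): events B1->T, B1->T, B1->T, B1->T, B1->F, B2->F, B4->S, B3->T, B6->E, B5->F, B7->T, B9->F; covers B1=T, B1=F, B2=F, B3=T, B4=S, B5=F, B6=E, B7=T, B9=F
input #5 (g=5, k=5, s=5): events B1->T, B1->T, B1->T, B1->T, B1->F, B2->F, B4->E, B3->F, B6->E, B5->T, B9->F; covers B1=T, B1=F, B2=F, B3=F, B4=E, B5=T, B6=E, B9=F
input #6 (g=3, k=7, s=3): events B1->T, B1->T, B1->T, B1->T, B1->F, B2->T, B2->T, B2->T, B2->T, B2->F, B4->S, B3->T, B6->E, B5->F, ...; covers B1=T, B1=F, B2=T, B2=F, B3=T, B4=S, B5=F, B6=E, B7=T, B9=F
union over all inputs: B1=T, B1=F, B2=T, B2=F, B3=T, B3=F, B4=S, B4=E, B5=T, B5=F, B6=E, B7=T, B9=T, B9=F (14 outcomes)
checked all size-1 subsets: none covers 14 outcomes (max 10/14)
inputs {1, 3} (size 2) cover everything; no size-2 subset with a lexicographically smaller index list covers all 14

Answer: 1, 3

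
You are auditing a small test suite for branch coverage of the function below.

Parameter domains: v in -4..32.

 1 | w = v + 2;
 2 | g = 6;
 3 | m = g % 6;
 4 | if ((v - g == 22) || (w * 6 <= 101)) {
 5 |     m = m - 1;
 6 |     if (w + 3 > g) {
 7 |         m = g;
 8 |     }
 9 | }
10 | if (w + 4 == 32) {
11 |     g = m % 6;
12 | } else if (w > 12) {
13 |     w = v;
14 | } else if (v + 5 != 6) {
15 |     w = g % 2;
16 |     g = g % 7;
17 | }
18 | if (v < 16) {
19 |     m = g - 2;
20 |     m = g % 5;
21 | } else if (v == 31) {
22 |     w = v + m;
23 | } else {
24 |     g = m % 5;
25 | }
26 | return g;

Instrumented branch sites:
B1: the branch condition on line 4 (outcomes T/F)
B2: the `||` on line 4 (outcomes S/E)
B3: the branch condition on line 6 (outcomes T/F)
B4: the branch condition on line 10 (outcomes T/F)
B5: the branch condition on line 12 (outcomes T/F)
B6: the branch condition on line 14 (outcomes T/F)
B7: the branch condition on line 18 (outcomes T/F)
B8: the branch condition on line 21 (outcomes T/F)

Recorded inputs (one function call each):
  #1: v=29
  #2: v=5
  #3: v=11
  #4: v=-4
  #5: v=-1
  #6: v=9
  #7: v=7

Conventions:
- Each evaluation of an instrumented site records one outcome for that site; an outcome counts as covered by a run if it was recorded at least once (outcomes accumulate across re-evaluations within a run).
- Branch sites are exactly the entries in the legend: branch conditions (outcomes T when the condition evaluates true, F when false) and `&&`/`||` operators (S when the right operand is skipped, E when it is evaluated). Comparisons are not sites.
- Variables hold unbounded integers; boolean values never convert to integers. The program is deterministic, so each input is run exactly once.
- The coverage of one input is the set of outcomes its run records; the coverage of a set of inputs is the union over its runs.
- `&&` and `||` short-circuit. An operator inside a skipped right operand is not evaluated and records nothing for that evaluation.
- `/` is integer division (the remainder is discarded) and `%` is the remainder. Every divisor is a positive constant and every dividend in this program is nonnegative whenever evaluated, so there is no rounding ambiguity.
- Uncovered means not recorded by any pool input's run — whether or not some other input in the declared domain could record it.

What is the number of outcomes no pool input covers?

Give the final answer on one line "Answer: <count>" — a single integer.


input #1, v=29: events B2->E, B1->F, B4->F, B5->T, B7->F, B8->F; outcomes B1=F, B2=E, B4=F, B5=T, B7=F, B8=F
input #2, v=5: events B2->E, B1->T, B3->T, B4->F, B5->F, B6->T, B7->T; outcomes B1=T, B2=E, B3=T, B4=F, B5=F, B6=T, B7=T
input #3, v=11: events B2->E, B1->T, B3->T, B4->F, B5->T, B7->T; outcomes B1=T, B2=E, B3=T, B4=F, B5=T, B7=T
input #4, v=-4: events B2->E, B1->T, B3->F, B4->F, B5->F, B6->T, B7->T; outcomes B1=T, B2=E, B3=F, B4=F, B5=F, B6=T, B7=T
input #5, v=-1: events B2->E, B1->T, B3->F, B4->F, B5->F, B6->T, B7->T; outcomes B1=T, B2=E, B3=F, B4=F, B5=F, B6=T, B7=T
input #6, v=9: events B2->E, B1->T, B3->T, B4->F, B5->F, B6->T, B7->T; outcomes B1=T, B2=E, B3=T, B4=F, B5=F, B6=T, B7=T
input #7, v=7: events B2->E, B1->T, B3->T, B4->F, B5->F, B6->T, B7->T; outcomes B1=T, B2=E, B3=T, B4=F, B5=F, B6=T, B7=T
union over the pool: B1=T, B1=F, B2=E, B3=T, B3=F, B4=F, B5=T, B5=F, B6=T, B7=T, B7=F, B8=F
uncovered (4 of 16): B2=S, B4=T, B6=F, B8=T
Answer: 4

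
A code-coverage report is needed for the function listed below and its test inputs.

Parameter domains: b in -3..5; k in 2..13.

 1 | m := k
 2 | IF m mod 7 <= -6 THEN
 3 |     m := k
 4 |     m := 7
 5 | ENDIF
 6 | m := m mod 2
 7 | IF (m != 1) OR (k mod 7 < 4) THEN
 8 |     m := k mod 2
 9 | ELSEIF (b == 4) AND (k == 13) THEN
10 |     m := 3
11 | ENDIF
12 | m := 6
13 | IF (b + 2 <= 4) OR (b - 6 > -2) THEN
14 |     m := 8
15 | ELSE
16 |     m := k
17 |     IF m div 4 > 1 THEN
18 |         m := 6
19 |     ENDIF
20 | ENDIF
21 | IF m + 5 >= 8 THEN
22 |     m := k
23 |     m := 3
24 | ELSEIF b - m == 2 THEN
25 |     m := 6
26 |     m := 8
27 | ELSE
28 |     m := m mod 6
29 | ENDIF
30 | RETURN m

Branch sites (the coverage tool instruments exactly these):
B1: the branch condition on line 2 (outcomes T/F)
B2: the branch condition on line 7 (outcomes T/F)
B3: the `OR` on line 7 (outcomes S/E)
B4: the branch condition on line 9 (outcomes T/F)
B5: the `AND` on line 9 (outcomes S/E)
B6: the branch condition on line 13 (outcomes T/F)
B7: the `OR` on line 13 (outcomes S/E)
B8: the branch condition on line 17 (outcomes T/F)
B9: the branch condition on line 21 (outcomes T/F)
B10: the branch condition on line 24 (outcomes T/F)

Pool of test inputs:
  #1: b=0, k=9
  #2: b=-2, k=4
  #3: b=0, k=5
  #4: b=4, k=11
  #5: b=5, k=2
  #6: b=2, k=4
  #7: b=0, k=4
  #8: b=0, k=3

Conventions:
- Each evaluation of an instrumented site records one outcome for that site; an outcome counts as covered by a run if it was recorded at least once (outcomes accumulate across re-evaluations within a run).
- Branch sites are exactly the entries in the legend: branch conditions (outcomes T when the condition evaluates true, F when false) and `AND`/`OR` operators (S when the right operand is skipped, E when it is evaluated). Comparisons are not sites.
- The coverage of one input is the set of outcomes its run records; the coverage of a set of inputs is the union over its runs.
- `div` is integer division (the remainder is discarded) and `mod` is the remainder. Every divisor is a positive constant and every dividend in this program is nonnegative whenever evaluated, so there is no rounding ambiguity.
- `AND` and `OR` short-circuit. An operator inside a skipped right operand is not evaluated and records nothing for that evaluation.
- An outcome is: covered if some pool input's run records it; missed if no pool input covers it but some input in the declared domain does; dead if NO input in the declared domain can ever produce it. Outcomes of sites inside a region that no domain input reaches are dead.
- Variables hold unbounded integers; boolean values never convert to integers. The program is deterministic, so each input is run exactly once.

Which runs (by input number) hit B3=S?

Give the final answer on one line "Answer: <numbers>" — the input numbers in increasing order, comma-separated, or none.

input #1 (b=0, k=9): misses B3=S
input #2 (b=-2, k=4): covers B3=S
input #3 (b=0, k=5): misses B3=S
input #4 (b=4, k=11): misses B3=S
input #5 (b=5, k=2): covers B3=S
input #6 (b=2, k=4): covers B3=S
input #7 (b=0, k=4): covers B3=S
input #8 (b=0, k=3): misses B3=S

Answer: 2, 5, 6, 7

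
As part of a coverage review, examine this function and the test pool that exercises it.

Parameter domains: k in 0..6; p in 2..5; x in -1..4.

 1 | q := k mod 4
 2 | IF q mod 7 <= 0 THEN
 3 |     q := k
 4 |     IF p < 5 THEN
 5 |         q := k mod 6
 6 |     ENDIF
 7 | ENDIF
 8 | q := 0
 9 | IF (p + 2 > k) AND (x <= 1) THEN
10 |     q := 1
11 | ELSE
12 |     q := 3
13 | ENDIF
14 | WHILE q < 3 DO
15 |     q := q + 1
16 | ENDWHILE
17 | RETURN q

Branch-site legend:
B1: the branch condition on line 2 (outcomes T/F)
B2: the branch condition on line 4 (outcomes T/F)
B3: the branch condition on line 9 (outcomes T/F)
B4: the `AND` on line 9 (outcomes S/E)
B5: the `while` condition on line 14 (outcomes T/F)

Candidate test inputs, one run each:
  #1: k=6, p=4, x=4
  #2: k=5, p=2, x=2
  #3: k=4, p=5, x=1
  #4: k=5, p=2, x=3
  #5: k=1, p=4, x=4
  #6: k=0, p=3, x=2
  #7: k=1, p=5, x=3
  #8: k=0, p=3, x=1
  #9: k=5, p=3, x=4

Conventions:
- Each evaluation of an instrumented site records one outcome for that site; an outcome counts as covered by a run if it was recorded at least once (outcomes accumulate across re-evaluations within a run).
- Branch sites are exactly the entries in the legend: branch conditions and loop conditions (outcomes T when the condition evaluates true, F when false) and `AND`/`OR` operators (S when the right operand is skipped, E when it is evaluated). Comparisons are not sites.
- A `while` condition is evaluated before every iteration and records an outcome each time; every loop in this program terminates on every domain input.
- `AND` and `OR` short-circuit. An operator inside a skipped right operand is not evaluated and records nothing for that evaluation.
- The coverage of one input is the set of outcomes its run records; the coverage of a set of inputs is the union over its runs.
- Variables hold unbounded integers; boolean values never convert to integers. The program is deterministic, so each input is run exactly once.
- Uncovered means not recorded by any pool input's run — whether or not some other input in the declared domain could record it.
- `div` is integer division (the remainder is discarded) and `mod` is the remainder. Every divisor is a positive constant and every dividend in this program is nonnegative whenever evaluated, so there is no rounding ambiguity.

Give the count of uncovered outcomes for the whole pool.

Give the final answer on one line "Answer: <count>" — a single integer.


#1 (k=6, p=4, x=4) -> B1->F, B4->S, B3->F, B5->F; covered: B1=F, B3=F, B4=S, B5=F
#2 (k=5, p=2, x=2) -> B1->F, B4->S, B3->F, B5->F; covered: B1=F, B3=F, B4=S, B5=F
#3 (k=4, p=5, x=1) -> B1->T, B2->F, B4->E, B3->T, B5->T, B5->T, B5->F; covered: B1=T, B2=F, B3=T, B4=E, B5=T, B5=F
#4 (k=5, p=2, x=3) -> B1->F, B4->S, B3->F, B5->F; covered: B1=F, B3=F, B4=S, B5=F
#5 (k=1, p=4, x=4) -> B1->F, B4->E, B3->F, B5->F; covered: B1=F, B3=F, B4=E, B5=F
#6 (k=0, p=3, x=2) -> B1->T, B2->T, B4->E, B3->F, B5->F; covered: B1=T, B2=T, B3=F, B4=E, B5=F
#7 (k=1, p=5, x=3) -> B1->F, B4->E, B3->F, B5->F; covered: B1=F, B3=F, B4=E, B5=F
#8 (k=0, p=3, x=1) -> B1->T, B2->T, B4->E, B3->T, B5->T, B5->T, B5->F; covered: B1=T, B2=T, B3=T, B4=E, B5=T, B5=F
#9 (k=5, p=3, x=4) -> B1->F, B4->S, B3->F, B5->F; covered: B1=F, B3=F, B4=S, B5=F
union over the pool: B1=T, B1=F, B2=T, B2=F, B3=T, B3=F, B4=S, B4=E, B5=T, B5=F
uncovered (0 of 10): none
Answer: 0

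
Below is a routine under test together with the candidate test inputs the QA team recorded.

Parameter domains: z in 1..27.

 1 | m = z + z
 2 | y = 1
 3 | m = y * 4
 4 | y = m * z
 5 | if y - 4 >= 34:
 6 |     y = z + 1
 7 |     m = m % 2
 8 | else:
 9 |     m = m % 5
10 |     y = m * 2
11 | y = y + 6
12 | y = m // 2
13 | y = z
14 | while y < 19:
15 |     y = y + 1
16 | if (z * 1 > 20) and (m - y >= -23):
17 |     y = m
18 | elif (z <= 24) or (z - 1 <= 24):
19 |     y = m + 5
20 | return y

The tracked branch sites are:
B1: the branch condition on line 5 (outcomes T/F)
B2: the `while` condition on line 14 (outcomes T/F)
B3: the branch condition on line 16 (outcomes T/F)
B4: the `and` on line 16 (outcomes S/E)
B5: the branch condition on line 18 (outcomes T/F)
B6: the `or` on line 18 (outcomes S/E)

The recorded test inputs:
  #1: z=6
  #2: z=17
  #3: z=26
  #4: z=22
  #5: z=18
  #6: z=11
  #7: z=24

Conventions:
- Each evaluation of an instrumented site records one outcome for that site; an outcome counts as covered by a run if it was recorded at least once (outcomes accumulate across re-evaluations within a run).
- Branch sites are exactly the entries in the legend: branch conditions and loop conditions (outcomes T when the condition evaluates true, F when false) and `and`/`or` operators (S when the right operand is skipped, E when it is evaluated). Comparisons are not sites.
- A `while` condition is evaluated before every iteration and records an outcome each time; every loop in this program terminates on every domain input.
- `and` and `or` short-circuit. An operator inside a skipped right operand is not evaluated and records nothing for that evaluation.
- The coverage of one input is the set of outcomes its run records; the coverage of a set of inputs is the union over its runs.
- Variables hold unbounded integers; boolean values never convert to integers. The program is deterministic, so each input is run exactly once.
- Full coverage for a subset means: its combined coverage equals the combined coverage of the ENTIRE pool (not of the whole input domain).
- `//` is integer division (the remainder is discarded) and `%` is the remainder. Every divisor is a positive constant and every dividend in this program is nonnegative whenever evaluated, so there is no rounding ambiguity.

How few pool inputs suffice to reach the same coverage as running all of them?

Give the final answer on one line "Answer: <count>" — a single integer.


input #1, z=6: events B1->F, B2->T, B2->T, B2->T, B2->T, B2->T, B2->T, B2->T, B2->T, B2->T, B2->T, B2->T, B2->T, B2->T, ...; outcomes B1=F, B2=T, B2=F, B3=F, B4=S, B5=T, B6=S
input #2, z=17: events B1->T, B2->T, B2->T, B2->F, B4->S, B3->F, B6->S, B5->T; outcomes B1=T, B2=T, B2=F, B3=F, B4=S, B5=T, B6=S
input #3, z=26: events B1->T, B2->F, B4->E, B3->F, B6->E, B5->F; outcomes B1=T, B2=F, B3=F, B4=E, B5=F, B6=E
input #4, z=22: events B1->T, B2->F, B4->E, B3->T; outcomes B1=T, B2=F, B3=T, B4=E
input #5, z=18: events B1->T, B2->T, B2->F, B4->S, B3->F, B6->S, B5->T; outcomes B1=T, B2=T, B2=F, B3=F, B4=S, B5=T, B6=S
input #6, z=11: events B1->T, B2->T, B2->T, B2->T, B2->T, B2->T, B2->T, B2->T, B2->T, B2->F, B4->S, B3->F, B6->S, B5->T; outcomes B1=T, B2=T, B2=F, B3=F, B4=S, B5=T, B6=S
input #7, z=24: events B1->T, B2->F, B4->E, B3->F, B6->S, B5->T; outcomes B1=T, B2=F, B3=F, B4=E, B5=T, B6=S
union over all inputs: B1=T, B1=F, B2=T, B2=F, B3=T, B3=F, B4=S, B4=E, B5=T, B5=F, B6=S, B6=E (12 outcomes)
no size-1 subset reaches all 12 outcomes (best union: 7/12)
no size-2 subset reaches all 12 outcomes (best union: 11/12)
inputs {1, 3, 4} (size 3) cover everything; no size-3 subset with a lexicographically smaller index list covers all 12
Answer: 3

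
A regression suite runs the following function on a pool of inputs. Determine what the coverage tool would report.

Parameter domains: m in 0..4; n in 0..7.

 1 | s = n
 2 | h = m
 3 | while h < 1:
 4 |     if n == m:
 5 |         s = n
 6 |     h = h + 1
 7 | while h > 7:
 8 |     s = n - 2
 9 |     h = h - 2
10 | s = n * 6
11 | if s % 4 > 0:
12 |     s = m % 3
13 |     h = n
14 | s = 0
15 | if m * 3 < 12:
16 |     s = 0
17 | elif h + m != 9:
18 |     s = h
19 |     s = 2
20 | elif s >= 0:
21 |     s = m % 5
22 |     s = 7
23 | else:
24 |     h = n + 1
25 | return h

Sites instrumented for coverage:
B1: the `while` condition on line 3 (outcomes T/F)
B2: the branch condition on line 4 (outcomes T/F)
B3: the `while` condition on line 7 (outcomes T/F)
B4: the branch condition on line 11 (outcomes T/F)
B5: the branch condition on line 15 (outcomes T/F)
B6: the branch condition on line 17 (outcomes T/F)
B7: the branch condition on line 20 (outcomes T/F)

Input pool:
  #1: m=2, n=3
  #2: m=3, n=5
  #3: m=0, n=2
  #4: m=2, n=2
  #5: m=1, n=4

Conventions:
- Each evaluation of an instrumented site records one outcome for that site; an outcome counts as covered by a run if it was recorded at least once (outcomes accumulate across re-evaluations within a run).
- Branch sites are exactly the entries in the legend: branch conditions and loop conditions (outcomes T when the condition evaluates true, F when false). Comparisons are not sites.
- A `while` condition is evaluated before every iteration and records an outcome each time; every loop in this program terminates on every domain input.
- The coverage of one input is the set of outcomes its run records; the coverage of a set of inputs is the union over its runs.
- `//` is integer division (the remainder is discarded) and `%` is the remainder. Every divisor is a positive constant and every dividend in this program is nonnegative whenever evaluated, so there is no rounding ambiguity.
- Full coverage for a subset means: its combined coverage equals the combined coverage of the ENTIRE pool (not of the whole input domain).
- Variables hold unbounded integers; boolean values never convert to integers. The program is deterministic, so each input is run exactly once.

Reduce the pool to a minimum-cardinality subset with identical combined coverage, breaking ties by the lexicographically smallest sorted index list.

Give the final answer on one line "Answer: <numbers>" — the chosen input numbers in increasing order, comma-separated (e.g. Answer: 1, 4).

run #1 (m=2, n=3) runs B1->F, B3->F, B4->T, B5->T; records B1=F, B3=F, B4=T, B5=T
run #2 (m=3, n=5) runs B1->F, B3->F, B4->T, B5->T; records B1=F, B3=F, B4=T, B5=T
run #3 (m=0, n=2) runs B1->T, B2->F, B1->F, B3->F, B4->F, B5->T; records B1=T, B1=F, B2=F, B3=F, B4=F, B5=T
run #4 (m=2, n=2) runs B1->F, B3->F, B4->F, B5->T; records B1=F, B3=F, B4=F, B5=T
run #5 (m=1, n=4) runs B1->F, B3->F, B4->F, B5->T; records B1=F, B3=F, B4=F, B5=T
union over all inputs: B1=T, B1=F, B2=F, B3=F, B4=T, B4=F, B5=T (7 outcomes)
no size-1 subset reaches all 7 outcomes (best union: 6/7)
at size 2, {1, 3} reaches all 7 outcomes; every lexicographically earlier size-2 subset fails

Answer: 1, 3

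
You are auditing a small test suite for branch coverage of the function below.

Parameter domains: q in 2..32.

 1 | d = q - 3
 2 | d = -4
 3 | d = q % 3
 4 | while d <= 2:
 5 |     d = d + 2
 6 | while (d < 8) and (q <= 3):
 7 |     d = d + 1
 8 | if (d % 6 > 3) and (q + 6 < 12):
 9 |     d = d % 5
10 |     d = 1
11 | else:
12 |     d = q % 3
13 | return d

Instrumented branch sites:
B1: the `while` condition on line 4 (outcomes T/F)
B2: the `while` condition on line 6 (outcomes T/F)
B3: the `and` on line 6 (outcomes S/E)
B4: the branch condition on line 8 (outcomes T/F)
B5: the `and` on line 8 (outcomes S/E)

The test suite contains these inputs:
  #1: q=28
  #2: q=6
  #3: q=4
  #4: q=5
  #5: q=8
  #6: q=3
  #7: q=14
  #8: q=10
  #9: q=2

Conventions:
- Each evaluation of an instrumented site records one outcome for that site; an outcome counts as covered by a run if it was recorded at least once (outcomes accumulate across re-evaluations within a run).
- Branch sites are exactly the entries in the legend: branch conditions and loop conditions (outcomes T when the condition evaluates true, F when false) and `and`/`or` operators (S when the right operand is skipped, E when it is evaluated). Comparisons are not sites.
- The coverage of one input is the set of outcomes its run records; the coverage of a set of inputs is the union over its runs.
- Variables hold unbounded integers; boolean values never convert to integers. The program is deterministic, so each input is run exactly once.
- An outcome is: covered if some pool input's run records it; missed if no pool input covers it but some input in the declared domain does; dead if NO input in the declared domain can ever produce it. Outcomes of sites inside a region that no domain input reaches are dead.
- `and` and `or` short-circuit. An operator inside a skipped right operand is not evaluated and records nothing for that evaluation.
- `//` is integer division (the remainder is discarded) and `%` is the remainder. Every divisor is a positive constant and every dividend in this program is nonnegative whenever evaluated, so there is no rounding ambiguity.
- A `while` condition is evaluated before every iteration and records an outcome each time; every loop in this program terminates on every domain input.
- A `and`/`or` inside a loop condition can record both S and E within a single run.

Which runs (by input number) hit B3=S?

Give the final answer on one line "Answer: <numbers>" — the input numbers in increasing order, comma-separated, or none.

input #1 (q=28): does not record B3=S
input #2 (q=6): does not record B3=S
input #3 (q=4): does not record B3=S
input #4 (q=5): does not record B3=S
input #5 (q=8): does not record B3=S
input #6 (q=3): records B3=S
input #7 (q=14): does not record B3=S
input #8 (q=10): does not record B3=S
input #9 (q=2): records B3=S

Answer: 6, 9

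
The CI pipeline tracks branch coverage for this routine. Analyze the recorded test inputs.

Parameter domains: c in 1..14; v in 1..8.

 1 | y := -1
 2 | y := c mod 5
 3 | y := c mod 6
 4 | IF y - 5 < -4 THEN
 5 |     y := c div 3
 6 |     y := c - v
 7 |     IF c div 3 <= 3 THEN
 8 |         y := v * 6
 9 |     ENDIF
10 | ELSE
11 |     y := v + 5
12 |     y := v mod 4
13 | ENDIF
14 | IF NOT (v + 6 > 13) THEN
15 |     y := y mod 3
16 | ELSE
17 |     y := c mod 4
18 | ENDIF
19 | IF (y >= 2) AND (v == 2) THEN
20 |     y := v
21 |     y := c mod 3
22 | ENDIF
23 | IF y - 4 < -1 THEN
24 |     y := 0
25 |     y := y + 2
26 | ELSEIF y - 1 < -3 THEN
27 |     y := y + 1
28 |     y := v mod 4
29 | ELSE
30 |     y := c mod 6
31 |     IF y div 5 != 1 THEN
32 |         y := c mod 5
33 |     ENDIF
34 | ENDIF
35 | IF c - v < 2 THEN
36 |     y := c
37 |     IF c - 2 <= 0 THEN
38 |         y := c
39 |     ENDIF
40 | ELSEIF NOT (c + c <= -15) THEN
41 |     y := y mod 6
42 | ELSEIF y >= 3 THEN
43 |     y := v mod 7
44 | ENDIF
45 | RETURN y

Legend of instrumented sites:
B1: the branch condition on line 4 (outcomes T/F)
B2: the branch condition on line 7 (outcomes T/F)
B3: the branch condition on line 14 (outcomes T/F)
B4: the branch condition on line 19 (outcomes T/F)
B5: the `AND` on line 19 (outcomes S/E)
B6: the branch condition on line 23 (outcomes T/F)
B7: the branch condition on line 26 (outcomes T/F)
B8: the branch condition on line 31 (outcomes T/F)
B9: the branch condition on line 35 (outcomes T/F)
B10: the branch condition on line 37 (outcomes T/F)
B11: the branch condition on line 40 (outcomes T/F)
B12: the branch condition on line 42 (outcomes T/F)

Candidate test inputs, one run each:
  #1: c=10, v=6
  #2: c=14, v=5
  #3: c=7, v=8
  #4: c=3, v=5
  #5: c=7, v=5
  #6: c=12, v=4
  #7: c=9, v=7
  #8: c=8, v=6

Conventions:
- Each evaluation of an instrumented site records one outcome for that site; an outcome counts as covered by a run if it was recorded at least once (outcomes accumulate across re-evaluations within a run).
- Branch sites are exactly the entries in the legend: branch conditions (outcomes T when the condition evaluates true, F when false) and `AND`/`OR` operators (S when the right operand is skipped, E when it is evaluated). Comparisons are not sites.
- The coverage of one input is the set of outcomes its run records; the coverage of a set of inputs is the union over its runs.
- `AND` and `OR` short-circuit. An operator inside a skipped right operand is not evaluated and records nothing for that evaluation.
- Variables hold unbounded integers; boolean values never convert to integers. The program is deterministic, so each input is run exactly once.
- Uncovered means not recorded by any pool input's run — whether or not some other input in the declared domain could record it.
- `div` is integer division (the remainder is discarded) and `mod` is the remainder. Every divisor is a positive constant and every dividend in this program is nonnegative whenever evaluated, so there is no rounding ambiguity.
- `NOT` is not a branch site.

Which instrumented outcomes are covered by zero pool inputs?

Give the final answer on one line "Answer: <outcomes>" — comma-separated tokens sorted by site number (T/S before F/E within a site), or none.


input #1, c=10, v=6: events B1->F, B3->T, B5->E, B4->F, B6->T, B9->F, B11->T; outcomes B1=F, B3=T, B4=F, B5=E, B6=T, B9=F, B11=T
input #2, c=14, v=5: events B1->F, B3->T, B5->S, B4->F, B6->T, B9->F, B11->T; outcomes B1=F, B3=T, B4=F, B5=S, B6=T, B9=F, B11=T
input #3, c=7, v=8: events B1->F, B3->F, B5->E, B4->F, B6->F, B7->F, B8->T, B9->T, B10->F; outcomes B1=F, B3=F, B4=F, B5=E, B6=F, B7=F, B8=T, B9=T, B10=F
input #4, c=3, v=5: events B1->F, B3->T, B5->S, B4->F, B6->T, B9->T, B10->F; outcomes B1=F, B3=T, B4=F, B5=S, B6=T, B9=T, B10=F
input #5, c=7, v=5: events B1->F, B3->T, B5->S, B4->F, B6->T, B9->F, B11->T; outcomes B1=F, B3=T, B4=F, B5=S, B6=T, B9=F, B11=T
input #6, c=12, v=4: events B1->T, B2->F, B3->T, B5->E, B4->F, B6->T, B9->F, B11->T; outcomes B1=T, B2=F, B3=T, B4=F, B5=E, B6=T, B9=F, B11=T
input #7, c=9, v=7: events B1->F, B3->T, B5->S, B4->F, B6->T, B9->F, B11->T; outcomes B1=F, B3=T, B4=F, B5=S, B6=T, B9=F, B11=T
input #8, c=8, v=6: events B1->F, B3->T, B5->E, B4->F, B6->T, B9->F, B11->T; outcomes B1=F, B3=T, B4=F, B5=E, B6=T, B9=F, B11=T
union over the pool: B1=T, B1=F, B2=F, B3=T, B3=F, B4=F, B5=S, B5=E, B6=T, B6=F, B7=F, B8=T, B9=T, B9=F, B10=F, B11=T
uncovered (8 of 24): B2=T, B4=T, B7=T, B8=F, B10=T, B11=F, B12=T, B12=F
Answer: B2=T, B4=T, B7=T, B8=F, B10=T, B11=F, B12=T, B12=F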